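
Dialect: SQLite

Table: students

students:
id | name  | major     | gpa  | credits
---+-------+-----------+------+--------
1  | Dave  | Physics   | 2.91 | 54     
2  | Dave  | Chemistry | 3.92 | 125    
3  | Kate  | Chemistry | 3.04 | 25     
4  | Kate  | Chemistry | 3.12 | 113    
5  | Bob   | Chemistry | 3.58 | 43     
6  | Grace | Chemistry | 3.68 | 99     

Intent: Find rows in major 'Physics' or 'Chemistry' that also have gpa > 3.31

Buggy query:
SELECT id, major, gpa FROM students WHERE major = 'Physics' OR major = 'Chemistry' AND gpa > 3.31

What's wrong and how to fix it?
Bug: Without parentheses, AND is evaluated before OR, so the gpa filter only applies to the 'Chemistry' branch

Fix: Add parentheses around the OR so the AND applies to both alternatives

Corrected query:
SELECT id, major, gpa FROM students WHERE (major = 'Physics' OR major = 'Chemistry') AND gpa > 3.31

Result:
id | major     | gpa 
---+-----------+-----
2  | Chemistry | 3.92
5  | Chemistry | 3.58
6  | Chemistry | 3.68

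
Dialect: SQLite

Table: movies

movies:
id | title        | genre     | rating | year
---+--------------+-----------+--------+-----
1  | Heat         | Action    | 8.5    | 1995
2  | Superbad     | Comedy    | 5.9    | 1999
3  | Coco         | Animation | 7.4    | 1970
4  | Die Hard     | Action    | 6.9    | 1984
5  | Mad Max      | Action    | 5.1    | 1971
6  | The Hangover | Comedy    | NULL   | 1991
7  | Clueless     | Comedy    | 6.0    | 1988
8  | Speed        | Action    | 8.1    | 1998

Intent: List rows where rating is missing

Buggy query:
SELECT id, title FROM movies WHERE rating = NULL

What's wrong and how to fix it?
Bug: '= NULL' is always unknown in SQL three-valued logic, so no rows match

Fix: Use IS NULL to test for NULL

Corrected query:
SELECT id, title FROM movies WHERE rating IS NULL

Result:
id | title       
---+-------------
6  | The Hangover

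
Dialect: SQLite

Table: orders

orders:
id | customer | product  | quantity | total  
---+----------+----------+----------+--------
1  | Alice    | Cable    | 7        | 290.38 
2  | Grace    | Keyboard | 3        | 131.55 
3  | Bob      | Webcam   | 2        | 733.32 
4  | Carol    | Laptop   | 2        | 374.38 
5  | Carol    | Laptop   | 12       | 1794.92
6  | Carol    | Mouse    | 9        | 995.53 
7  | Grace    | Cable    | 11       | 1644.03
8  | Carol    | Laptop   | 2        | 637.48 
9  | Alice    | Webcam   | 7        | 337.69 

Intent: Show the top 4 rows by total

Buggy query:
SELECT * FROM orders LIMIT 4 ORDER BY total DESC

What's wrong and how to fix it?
Bug: LIMIT must come after ORDER BY

Fix: Sort with ORDER BY, then apply LIMIT

Corrected query:
SELECT * FROM orders ORDER BY total DESC LIMIT 4

Result:
id | customer | product | quantity | total  
---+----------+---------+----------+--------
5  | Carol    | Laptop  | 12       | 1794.92
7  | Grace    | Cable   | 11       | 1644.03
6  | Carol    | Mouse   | 9        | 995.53 
3  | Bob      | Webcam  | 2        | 733.32 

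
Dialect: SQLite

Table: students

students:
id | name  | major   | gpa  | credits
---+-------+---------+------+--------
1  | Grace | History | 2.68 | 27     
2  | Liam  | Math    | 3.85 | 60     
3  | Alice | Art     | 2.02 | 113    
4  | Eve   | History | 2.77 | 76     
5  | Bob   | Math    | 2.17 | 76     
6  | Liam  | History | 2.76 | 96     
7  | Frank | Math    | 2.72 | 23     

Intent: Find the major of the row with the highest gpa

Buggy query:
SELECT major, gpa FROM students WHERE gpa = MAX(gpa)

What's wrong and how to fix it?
Bug: WHERE is evaluated per row; an aggregate over the whole table isn't defined there

Fix: Use a subquery: WHERE gpa = (SELECT MAX(gpa) FROM students)

Corrected query:
SELECT major, gpa FROM students WHERE gpa = (SELECT MAX(gpa) FROM students)

Result:
major | gpa 
------+-----
Math  | 3.85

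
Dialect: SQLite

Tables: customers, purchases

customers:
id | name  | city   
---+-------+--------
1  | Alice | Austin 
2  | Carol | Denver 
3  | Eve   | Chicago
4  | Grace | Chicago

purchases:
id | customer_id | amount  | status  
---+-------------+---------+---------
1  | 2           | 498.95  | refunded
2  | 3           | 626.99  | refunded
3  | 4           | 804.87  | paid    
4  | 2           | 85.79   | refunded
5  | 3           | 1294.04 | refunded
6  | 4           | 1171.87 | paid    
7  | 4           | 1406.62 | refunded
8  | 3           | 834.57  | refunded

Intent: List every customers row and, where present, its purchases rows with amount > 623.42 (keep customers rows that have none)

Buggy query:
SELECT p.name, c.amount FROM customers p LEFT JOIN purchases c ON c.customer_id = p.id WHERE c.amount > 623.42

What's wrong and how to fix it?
Bug: Filtering c.amount in WHERE discards the NULL rows produced by LEFT JOIN, turning it into an inner join

Fix: Put 'c.amount > 623.42' in the JOIN's ON clause instead of WHERE

Corrected query:
SELECT p.name, c.amount FROM customers p LEFT JOIN purchases c ON c.customer_id = p.id AND c.amount > 623.42

Result:
name  | amount 
------+--------
Alice | NULL   
Carol | NULL   
Eve   | 626.99 
Eve   | 834.57 
Eve   | 1294.04
Grace | 804.87 
Grace | 1171.87
Grace | 1406.62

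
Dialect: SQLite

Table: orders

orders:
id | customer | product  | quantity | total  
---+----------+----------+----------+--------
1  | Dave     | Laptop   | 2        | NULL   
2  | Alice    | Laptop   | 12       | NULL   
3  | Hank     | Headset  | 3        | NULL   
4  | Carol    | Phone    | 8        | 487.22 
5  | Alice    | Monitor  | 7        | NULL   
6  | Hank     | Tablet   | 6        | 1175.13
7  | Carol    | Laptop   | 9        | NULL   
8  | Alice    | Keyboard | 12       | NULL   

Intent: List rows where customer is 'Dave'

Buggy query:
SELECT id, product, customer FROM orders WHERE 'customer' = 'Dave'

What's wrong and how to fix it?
Bug: Single quotes denote string literals in SQL; the column name is being compared as a constant string

Fix: Reference the column as customer without single quotes

Corrected query:
SELECT id, product, customer FROM orders WHERE customer = 'Dave'

Result:
id | product | customer
---+---------+---------
1  | Laptop  | Dave    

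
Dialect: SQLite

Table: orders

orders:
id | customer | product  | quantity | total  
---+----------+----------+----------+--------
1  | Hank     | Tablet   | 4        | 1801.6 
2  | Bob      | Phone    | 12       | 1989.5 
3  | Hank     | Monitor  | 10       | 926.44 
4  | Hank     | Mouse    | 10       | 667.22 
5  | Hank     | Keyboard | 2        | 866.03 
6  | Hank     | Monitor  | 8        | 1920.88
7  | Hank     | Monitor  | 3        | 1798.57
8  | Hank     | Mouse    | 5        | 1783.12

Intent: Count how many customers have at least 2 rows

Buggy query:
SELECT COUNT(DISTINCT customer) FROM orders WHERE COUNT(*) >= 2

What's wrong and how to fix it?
Bug: WHERE filters individual rows, not groups, so a group-level COUNT is invalid there

Fix: Use a subquery that GROUPs and filters with HAVING, then count its rows

Corrected query:
SELECT COUNT(*) FROM (SELECT customer FROM orders GROUP BY customer HAVING COUNT(*) >= 2)

Result:
COUNT(*)
--------
1       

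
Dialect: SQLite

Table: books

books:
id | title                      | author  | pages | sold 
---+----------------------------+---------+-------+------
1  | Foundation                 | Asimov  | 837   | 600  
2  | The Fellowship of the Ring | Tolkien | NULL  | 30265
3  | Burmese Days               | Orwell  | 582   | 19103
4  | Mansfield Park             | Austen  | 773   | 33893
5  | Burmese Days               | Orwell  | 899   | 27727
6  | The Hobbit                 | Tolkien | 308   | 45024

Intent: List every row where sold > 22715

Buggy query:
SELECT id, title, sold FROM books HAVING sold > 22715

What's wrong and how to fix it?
Bug: This is a non-aggregate query (no GROUP BY, no aggregates), so in SQLite the HAVING clause is invalid here; a row-level condition belongs in WHERE

Fix: Use WHERE for row-level filtering

Corrected query:
SELECT id, title, sold FROM books WHERE sold > 22715

Result:
id | title                      | sold 
---+----------------------------+------
2  | The Fellowship of the Ring | 30265
4  | Mansfield Park             | 33893
5  | Burmese Days               | 27727
6  | The Hobbit                 | 45024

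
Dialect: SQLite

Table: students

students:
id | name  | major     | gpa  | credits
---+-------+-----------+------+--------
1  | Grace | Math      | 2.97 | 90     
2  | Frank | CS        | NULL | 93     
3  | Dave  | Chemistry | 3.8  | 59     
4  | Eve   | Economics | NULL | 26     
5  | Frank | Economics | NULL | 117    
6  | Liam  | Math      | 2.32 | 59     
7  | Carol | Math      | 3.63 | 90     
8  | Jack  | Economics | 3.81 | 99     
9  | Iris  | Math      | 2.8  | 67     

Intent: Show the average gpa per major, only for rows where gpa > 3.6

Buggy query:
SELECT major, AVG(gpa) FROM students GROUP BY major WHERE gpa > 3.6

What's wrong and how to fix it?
Bug: Row-level WHERE must come before GROUP BY in the clause order

Fix: Place WHERE between FROM and GROUP BY

Corrected query:
SELECT major, AVG(gpa) FROM students WHERE gpa > 3.6 GROUP BY major

Result:
major     | AVG(gpa)
----------+---------
Chemistry | 3.8     
Economics | 3.81    
Math      | 3.63    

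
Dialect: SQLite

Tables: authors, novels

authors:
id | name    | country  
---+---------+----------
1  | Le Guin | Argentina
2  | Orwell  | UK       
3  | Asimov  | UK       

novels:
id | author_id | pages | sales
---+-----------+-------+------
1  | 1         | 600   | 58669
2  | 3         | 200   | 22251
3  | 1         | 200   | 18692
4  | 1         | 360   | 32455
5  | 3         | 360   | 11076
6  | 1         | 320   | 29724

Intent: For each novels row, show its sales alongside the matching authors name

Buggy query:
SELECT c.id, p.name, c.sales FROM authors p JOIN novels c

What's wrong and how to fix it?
Bug: Missing join condition: each novels row is matched to all authors rows instead of just its own

Fix: Specify the join condition linking the foreign key to the parent id

Corrected query:
SELECT c.id, p.name, c.sales FROM authors p JOIN novels c ON c.author_id = p.id

Result:
id | name    | sales
---+---------+------
1  | Le Guin | 58669
2  | Asimov  | 22251
3  | Le Guin | 18692
4  | Le Guin | 32455
5  | Asimov  | 11076
6  | Le Guin | 29724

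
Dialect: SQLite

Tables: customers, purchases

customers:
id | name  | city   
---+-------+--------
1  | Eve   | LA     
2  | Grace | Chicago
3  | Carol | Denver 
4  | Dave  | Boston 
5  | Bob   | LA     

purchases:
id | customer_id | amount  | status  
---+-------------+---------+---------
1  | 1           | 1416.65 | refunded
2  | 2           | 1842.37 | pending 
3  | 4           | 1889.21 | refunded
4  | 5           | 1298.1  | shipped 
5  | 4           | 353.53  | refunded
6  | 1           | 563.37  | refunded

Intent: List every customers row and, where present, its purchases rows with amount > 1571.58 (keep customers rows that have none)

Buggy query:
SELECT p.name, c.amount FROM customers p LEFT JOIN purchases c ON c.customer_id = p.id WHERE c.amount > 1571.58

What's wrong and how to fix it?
Bug: Filtering c.amount in WHERE discards the NULL rows produced by LEFT JOIN, turning it into an inner join

Fix: Put 'c.amount > 1571.58' in the JOIN's ON clause instead of WHERE

Corrected query:
SELECT p.name, c.amount FROM customers p LEFT JOIN purchases c ON c.customer_id = p.id AND c.amount > 1571.58

Result:
name  | amount 
------+--------
Eve   | NULL   
Grace | 1842.37
Carol | NULL   
Dave  | 1889.21
Bob   | NULL   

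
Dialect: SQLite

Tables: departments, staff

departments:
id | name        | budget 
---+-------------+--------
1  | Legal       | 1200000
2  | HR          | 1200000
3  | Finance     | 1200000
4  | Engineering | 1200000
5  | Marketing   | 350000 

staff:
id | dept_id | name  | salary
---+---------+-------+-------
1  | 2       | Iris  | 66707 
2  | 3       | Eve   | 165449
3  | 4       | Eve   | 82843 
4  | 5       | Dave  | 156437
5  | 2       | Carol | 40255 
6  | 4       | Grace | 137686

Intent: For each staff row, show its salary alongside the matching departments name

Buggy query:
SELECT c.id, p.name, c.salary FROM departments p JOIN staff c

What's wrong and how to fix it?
Bug: JOIN with no ON clause produces a cartesian product; every staff row pairs with every departments row

Fix: Add ON c.dept_id = p.id to the JOIN

Corrected query:
SELECT c.id, p.name, c.salary FROM departments p JOIN staff c ON c.dept_id = p.id

Result:
id | name        | salary
---+-------------+-------
1  | HR          | 66707 
2  | Finance     | 165449
3  | Engineering | 82843 
4  | Marketing   | 156437
5  | HR          | 40255 
6  | Engineering | 137686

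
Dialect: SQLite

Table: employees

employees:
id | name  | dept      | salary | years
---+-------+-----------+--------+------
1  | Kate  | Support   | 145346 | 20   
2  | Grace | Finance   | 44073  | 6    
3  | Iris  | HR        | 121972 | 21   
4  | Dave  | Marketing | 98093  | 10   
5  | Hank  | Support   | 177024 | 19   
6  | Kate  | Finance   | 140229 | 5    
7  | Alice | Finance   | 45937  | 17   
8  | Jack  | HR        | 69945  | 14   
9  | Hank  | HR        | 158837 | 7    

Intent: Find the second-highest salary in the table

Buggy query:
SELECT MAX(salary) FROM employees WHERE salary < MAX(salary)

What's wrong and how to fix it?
Bug: The inner MAX is an aggregate inside WHERE, which is not allowed

Fix: Put the inner MAX in a scalar subquery

Corrected query:
SELECT MAX(salary) FROM employees WHERE salary < (SELECT MAX(salary) FROM employees)

Result:
MAX(salary)
-----------
158837     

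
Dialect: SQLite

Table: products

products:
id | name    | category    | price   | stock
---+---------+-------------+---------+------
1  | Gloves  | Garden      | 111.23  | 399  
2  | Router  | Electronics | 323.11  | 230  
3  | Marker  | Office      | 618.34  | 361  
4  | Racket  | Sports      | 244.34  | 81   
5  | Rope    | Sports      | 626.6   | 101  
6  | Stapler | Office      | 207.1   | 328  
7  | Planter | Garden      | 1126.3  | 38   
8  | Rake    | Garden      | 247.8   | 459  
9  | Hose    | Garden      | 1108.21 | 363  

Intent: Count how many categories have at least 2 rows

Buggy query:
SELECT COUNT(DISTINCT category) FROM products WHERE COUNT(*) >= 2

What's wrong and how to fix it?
Bug: WHERE filters individual rows, not groups, so a group-level COUNT is invalid there

Fix: Group first with HAVING COUNT(*) >= 2, then COUNT the resulting groups

Corrected query:
SELECT COUNT(*) FROM (SELECT category FROM products GROUP BY category HAVING COUNT(*) >= 2)

Result:
COUNT(*)
--------
3       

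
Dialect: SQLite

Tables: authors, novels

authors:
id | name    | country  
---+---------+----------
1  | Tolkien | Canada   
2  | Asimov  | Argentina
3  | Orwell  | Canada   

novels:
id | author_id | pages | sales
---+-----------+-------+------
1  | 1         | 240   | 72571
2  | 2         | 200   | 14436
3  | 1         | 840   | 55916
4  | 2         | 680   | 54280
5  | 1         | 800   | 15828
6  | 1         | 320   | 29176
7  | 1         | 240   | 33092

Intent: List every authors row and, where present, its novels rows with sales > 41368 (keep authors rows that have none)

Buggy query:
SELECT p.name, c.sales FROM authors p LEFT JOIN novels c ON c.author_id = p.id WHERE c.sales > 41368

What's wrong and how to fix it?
Bug: Filtering c.sales in WHERE discards the NULL rows produced by LEFT JOIN, turning it into an inner join

Fix: Put 'c.sales > 41368' in the JOIN's ON clause instead of WHERE

Corrected query:
SELECT p.name, c.sales FROM authors p LEFT JOIN novels c ON c.author_id = p.id AND c.sales > 41368

Result:
name    | sales
--------+------
Tolkien | 55916
Tolkien | 72571
Asimov  | 54280
Orwell  | NULL 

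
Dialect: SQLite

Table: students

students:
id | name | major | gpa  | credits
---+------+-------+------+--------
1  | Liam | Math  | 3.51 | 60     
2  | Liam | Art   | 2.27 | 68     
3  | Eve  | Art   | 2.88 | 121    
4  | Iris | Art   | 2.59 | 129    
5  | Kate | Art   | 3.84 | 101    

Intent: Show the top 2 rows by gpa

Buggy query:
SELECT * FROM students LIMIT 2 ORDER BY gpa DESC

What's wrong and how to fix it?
Bug: LIMIT must come after ORDER BY

Fix: Sort with ORDER BY, then apply LIMIT

Corrected query:
SELECT * FROM students ORDER BY gpa DESC LIMIT 2

Result:
id | name | major | gpa  | credits
---+------+-------+------+--------
5  | Kate | Art   | 3.84 | 101    
1  | Liam | Math  | 3.51 | 60     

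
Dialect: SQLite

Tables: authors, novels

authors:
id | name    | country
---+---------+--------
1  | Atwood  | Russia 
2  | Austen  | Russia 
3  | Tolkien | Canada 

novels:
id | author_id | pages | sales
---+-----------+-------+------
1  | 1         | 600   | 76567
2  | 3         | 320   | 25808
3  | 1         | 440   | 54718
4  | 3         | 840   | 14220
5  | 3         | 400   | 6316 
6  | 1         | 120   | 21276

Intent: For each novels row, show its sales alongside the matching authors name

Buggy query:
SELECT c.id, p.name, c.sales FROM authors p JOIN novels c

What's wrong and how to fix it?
Bug: Missing join condition: each novels row is matched to all authors rows instead of just its own

Fix: Add ON c.author_id = p.id to the JOIN

Corrected query:
SELECT c.id, p.name, c.sales FROM authors p JOIN novels c ON c.author_id = p.id

Result:
id | name    | sales
---+---------+------
1  | Atwood  | 76567
2  | Tolkien | 25808
3  | Atwood  | 54718
4  | Tolkien | 14220
5  | Tolkien | 6316 
6  | Atwood  | 21276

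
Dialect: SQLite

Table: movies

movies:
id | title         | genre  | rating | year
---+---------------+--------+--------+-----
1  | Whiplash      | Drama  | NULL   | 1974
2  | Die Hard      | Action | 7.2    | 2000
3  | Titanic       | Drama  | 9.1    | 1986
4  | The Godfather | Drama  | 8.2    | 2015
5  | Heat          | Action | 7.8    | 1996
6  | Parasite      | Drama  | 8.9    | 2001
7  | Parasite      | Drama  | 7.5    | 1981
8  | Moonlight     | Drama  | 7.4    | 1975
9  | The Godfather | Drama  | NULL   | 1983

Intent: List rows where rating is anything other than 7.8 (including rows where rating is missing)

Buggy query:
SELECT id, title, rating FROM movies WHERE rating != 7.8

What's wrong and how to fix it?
Bug: Inequality against NULL is unknown, not true; rows with NULL are dropped

Fix: Handle NULL separately with IS NULL alongside the inequality

Corrected query:
SELECT id, title, rating FROM movies WHERE rating != 7.8 OR rating IS NULL

Result:
id | title         | rating
---+---------------+-------
1  | Whiplash      | NULL  
2  | Die Hard      | 7.2   
3  | Titanic       | 9.1   
4  | The Godfather | 8.2   
6  | Parasite      | 8.9   
7  | Parasite      | 7.5   
8  | Moonlight     | 7.4   
9  | The Godfather | NULL  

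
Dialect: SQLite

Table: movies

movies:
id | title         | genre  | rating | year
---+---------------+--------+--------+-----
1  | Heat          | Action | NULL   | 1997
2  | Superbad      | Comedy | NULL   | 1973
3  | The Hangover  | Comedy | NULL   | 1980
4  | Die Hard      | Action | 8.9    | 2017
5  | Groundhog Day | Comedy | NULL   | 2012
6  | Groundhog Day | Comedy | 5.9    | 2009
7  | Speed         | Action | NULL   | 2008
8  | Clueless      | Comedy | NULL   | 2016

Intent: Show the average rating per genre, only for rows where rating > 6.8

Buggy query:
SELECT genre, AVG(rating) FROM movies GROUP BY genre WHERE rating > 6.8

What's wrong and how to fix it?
Bug: Row-level WHERE must come before GROUP BY in the clause order

Fix: Move the WHERE clause before GROUP BY

Corrected query:
SELECT genre, AVG(rating) FROM movies WHERE rating > 6.8 GROUP BY genre

Result:
genre  | AVG(rating)
-------+------------
Action | 8.9        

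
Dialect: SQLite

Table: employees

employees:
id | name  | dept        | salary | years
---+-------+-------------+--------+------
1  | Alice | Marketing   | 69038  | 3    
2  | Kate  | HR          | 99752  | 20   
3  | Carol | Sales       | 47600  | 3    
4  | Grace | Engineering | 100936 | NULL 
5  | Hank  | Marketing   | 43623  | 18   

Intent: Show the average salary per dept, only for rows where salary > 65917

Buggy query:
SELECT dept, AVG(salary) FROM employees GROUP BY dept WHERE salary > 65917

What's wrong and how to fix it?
Bug: WHERE cannot follow GROUP BY

Fix: Move the WHERE clause before GROUP BY

Corrected query:
SELECT dept, AVG(salary) FROM employees WHERE salary > 65917 GROUP BY dept

Result:
dept        | AVG(salary)
------------+------------
Engineering | 100936     
HR          | 99752      
Marketing   | 69038      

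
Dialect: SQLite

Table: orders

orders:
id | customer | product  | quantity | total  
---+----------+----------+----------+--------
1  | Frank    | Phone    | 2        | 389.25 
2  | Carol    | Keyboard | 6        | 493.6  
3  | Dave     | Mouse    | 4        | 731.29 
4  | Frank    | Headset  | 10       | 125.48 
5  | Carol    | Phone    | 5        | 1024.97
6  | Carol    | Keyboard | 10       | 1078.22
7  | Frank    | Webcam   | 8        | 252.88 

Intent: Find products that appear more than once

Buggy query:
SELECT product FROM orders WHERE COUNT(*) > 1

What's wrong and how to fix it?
Bug: WHERE can't reference COUNT(*); aggregates are computed after WHERE

Fix: Group first, then use HAVING for the count condition

Corrected query:
SELECT product FROM orders GROUP BY product HAVING COUNT(*) > 1

Result:
product 
--------
Keyboard
Phone   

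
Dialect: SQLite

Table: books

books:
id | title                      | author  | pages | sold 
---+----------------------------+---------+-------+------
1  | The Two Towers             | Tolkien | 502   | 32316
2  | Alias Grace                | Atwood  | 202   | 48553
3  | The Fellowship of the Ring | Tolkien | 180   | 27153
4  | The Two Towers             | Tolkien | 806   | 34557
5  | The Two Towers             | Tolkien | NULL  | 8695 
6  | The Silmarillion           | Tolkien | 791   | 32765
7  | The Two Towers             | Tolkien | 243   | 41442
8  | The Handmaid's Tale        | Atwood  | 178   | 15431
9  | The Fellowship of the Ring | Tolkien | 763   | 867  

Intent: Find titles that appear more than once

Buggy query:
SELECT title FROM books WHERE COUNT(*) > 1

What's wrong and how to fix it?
Bug: COUNT(*) is an aggregate and cannot be used in WHERE

Fix: Group first, then use HAVING for the count condition

Corrected query:
SELECT title FROM books GROUP BY title HAVING COUNT(*) > 1

Result:
title                     
--------------------------
The Fellowship of the Ring
The Two Towers            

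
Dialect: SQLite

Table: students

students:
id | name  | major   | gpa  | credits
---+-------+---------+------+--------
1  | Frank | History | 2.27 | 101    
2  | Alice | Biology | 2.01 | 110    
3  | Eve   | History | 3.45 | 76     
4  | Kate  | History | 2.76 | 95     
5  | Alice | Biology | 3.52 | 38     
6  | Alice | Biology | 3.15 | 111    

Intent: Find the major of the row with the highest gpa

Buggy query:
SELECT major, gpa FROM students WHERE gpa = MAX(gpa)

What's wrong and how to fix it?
Bug: MAX(gpa) is an aggregate and cannot be used directly in WHERE

Fix: Wrap MAX in a scalar subquery so WHERE compares against a single value

Corrected query:
SELECT major, gpa FROM students WHERE gpa = (SELECT MAX(gpa) FROM students)

Result:
major   | gpa 
--------+-----
Biology | 3.52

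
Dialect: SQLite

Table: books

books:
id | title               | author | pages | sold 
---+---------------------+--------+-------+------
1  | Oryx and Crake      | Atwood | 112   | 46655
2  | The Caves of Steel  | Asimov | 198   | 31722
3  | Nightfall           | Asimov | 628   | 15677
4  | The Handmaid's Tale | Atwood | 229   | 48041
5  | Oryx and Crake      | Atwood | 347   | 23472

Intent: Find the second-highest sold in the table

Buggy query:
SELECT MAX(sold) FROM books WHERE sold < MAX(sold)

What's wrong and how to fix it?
Bug: MAX(sold) on the right of the comparison is an aggregate-in-WHERE error

Fix: Put the inner MAX in a scalar subquery

Corrected query:
SELECT MAX(sold) FROM books WHERE sold < (SELECT MAX(sold) FROM books)

Result:
MAX(sold)
---------
46655    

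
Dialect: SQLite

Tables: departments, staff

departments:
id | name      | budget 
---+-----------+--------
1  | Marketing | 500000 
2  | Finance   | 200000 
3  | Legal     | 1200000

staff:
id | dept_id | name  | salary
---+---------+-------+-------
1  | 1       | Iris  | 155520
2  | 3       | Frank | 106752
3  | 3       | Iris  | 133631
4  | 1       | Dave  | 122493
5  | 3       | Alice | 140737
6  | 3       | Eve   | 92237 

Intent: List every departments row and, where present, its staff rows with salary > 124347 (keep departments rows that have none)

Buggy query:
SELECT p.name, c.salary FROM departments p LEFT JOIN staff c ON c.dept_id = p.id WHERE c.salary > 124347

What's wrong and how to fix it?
Bug: A WHERE condition on the right-hand table after LEFT JOIN drops unmatched parents

Fix: Move the right-table condition into the ON clause so unmatched parents are kept

Corrected query:
SELECT p.name, c.salary FROM departments p LEFT JOIN staff c ON c.dept_id = p.id AND c.salary > 124347

Result:
name      | salary
----------+-------
Marketing | 155520
Finance   | NULL  
Legal     | 133631
Legal     | 140737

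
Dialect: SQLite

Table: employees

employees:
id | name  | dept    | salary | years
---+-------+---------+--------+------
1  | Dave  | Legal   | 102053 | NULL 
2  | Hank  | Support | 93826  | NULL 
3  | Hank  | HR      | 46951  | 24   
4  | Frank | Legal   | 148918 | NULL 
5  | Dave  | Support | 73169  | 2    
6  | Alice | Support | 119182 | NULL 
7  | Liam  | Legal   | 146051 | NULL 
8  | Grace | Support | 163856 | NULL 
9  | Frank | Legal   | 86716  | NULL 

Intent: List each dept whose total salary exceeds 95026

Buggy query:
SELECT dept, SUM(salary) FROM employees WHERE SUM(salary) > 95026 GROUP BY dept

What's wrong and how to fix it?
Bug: WHERE runs before GROUP BY, so aggregates aren't available there

Fix: Use HAVING (which filters groups after aggregation) instead of WHERE

Corrected query:
SELECT dept, SUM(salary) FROM employees GROUP BY dept HAVING SUM(salary) > 95026

Result:
dept    | SUM(salary)
--------+------------
Legal   | 483738     
Support | 450033     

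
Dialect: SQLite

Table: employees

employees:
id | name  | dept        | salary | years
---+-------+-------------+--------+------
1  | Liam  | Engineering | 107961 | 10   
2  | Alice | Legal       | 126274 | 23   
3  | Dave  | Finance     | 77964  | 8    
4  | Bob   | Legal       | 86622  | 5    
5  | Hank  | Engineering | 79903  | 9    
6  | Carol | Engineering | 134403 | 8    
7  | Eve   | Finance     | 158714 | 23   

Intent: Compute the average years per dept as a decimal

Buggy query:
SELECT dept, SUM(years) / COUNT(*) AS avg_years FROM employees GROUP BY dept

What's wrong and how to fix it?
Bug: SUM(years) and COUNT(*) are both integers; the division truncates the fractional part

Fix: Cast one side to REAL so the division keeps the fractional part

Corrected query:
SELECT dept, SUM(years) * 1.0 / COUNT(*) AS avg_years FROM employees GROUP BY dept

Result:
dept        | avg_years
------------+----------
Engineering | 9        
Finance     | 15.5     
Legal       | 14       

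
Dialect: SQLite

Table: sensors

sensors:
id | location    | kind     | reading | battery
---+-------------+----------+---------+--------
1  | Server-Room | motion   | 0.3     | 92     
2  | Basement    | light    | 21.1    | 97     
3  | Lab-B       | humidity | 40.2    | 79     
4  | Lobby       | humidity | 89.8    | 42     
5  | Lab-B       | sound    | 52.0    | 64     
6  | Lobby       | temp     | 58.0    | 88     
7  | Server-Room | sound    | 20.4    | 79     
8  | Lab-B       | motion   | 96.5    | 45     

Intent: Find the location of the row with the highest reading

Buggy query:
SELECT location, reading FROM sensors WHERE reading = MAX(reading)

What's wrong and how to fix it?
Bug: MAX(reading) is an aggregate and cannot be used directly in WHERE

Fix: Wrap MAX in a scalar subquery so WHERE compares against a single value

Corrected query:
SELECT location, reading FROM sensors WHERE reading = (SELECT MAX(reading) FROM sensors)

Result:
location | reading
---------+--------
Lab-B    | 96.5   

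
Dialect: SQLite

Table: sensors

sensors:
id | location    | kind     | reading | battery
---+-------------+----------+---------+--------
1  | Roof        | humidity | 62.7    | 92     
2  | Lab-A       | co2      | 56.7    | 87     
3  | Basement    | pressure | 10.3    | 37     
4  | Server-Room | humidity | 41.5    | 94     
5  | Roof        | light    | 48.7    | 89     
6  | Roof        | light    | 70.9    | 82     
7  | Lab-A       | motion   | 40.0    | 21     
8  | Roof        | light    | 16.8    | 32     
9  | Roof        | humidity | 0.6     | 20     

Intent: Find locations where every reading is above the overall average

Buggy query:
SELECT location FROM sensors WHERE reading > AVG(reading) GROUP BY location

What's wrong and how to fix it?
Bug: WHERE evaluates per row before aggregation, so AVG() is unavailable

Fix: Use a subquery for AVG and a HAVING MIN(...) filter so the condition holds for every row in the group

Corrected query:
SELECT location FROM sensors GROUP BY location HAVING MIN(reading) > (SELECT AVG(reading) FROM sensors)

Result:
location   
-----------
Lab-A      
Server-Room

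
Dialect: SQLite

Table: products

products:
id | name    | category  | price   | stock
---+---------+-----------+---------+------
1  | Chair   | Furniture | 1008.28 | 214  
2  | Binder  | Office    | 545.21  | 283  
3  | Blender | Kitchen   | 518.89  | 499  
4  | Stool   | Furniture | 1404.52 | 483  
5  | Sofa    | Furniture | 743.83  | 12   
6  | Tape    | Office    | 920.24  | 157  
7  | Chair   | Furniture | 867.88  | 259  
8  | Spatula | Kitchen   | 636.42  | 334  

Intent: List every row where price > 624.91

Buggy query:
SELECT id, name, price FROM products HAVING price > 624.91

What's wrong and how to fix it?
Bug: HAVING filters the output of aggregation, but this query has no GROUP BY and no aggregate functions, so SQLite rejects it (HAVING clause on a non-aggregate query); the condition here is per row

Fix: Replace HAVING with WHERE since the condition applies to individual rows

Corrected query:
SELECT id, name, price FROM products WHERE price > 624.91

Result:
id | name    | price  
---+---------+--------
1  | Chair   | 1008.28
4  | Stool   | 1404.52
5  | Sofa    | 743.83 
6  | Tape    | 920.24 
7  | Chair   | 867.88 
8  | Spatula | 636.42 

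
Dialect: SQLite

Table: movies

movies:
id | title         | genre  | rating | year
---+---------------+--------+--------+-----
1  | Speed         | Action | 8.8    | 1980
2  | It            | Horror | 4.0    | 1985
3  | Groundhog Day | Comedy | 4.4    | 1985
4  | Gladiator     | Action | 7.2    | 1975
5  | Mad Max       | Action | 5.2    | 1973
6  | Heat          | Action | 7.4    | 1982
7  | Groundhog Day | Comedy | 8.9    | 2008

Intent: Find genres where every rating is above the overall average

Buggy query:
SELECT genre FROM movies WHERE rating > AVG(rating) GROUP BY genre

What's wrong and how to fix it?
Bug: WHERE evaluates per row before aggregation, so AVG() is unavailable

Fix: Use a subquery for AVG and a HAVING MIN(...) filter so the condition holds for every row in the group

Corrected query:
SELECT genre FROM movies GROUP BY genre HAVING MIN(rating) > (SELECT AVG(rating) FROM movies)

Result:
(no rows)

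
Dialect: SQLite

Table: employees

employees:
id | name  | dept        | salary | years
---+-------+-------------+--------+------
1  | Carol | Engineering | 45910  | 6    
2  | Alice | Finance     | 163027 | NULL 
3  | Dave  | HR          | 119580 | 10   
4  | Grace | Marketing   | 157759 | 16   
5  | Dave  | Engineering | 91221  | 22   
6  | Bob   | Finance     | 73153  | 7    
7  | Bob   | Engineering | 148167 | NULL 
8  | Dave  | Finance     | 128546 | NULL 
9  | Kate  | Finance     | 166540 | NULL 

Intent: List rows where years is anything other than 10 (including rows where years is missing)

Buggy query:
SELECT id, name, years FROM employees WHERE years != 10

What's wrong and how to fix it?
Bug: Inequality against NULL is unknown, not true; rows with NULL are dropped

Fix: Handle NULL separately with IS NULL alongside the inequality

Corrected query:
SELECT id, name, years FROM employees WHERE years != 10 OR years IS NULL

Result:
id | name  | years
---+-------+------
1  | Carol | 6    
2  | Alice | NULL 
4  | Grace | 16   
5  | Dave  | 22   
6  | Bob   | 7    
7  | Bob   | NULL 
8  | Dave  | NULL 
9  | Kate  | NULL 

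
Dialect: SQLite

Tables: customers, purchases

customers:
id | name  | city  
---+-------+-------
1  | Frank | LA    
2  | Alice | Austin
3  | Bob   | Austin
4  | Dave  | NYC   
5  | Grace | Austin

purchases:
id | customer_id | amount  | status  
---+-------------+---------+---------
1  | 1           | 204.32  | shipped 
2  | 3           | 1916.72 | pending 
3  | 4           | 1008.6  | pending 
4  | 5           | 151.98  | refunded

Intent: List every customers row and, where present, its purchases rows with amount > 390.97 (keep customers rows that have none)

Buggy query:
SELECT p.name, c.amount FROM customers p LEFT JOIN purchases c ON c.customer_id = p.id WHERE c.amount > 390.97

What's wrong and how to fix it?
Bug: Filtering c.amount in WHERE discards the NULL rows produced by LEFT JOIN, turning it into an inner join

Fix: Move the right-table condition into the ON clause so unmatched parents are kept

Corrected query:
SELECT p.name, c.amount FROM customers p LEFT JOIN purchases c ON c.customer_id = p.id AND c.amount > 390.97

Result:
name  | amount 
------+--------
Frank | NULL   
Alice | NULL   
Bob   | 1916.72
Dave  | 1008.6 
Grace | NULL   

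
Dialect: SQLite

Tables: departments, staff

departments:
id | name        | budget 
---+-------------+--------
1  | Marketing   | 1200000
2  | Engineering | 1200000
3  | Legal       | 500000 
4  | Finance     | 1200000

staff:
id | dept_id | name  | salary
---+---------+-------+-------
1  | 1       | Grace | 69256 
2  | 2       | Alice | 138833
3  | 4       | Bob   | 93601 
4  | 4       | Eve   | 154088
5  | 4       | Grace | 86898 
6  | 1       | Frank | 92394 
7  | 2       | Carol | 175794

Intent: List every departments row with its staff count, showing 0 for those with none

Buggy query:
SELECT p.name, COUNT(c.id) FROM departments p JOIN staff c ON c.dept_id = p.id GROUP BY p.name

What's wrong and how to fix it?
Bug: INNER JOIN drops departments rows that have no matching staff rows

Fix: Use LEFT JOIN so parents without children still appear (COUNT(c.id) gives 0)

Corrected query:
SELECT p.name, COUNT(c.id) FROM departments p LEFT JOIN staff c ON c.dept_id = p.id GROUP BY p.name

Result:
name        | COUNT(c.id)
------------+------------
Engineering | 2          
Finance     | 3          
Legal       | 0          
Marketing   | 2          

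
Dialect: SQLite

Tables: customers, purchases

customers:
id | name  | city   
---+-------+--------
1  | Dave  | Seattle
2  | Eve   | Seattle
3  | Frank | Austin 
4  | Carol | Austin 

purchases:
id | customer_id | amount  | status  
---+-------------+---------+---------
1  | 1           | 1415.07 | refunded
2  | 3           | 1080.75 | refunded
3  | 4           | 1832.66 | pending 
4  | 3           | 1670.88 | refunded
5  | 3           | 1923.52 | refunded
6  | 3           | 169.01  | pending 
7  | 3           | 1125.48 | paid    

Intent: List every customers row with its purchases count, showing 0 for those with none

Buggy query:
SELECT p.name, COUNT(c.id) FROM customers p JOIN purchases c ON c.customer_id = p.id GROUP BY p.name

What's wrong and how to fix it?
Bug: An inner join excludes parents with zero children

Fix: Switch to LEFT JOIN to retain unmatched parent rows

Corrected query:
SELECT p.name, COUNT(c.id) FROM customers p LEFT JOIN purchases c ON c.customer_id = p.id GROUP BY p.name

Result:
name  | COUNT(c.id)
------+------------
Carol | 1          
Dave  | 1          
Eve   | 0          
Frank | 5          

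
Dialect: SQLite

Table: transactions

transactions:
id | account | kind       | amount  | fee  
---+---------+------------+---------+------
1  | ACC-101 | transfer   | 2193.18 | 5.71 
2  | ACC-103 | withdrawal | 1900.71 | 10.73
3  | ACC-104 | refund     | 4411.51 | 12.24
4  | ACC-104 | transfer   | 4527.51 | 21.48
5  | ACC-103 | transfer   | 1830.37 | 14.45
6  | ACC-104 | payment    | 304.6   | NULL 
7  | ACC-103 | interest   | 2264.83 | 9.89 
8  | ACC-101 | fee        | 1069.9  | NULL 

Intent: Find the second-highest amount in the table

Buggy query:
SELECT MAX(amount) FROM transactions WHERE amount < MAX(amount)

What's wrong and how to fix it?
Bug: MAX(amount) on the right of the comparison is an aggregate-in-WHERE error

Fix: Compute the overall MAX in a subquery, then take MAX of rows below it

Corrected query:
SELECT MAX(amount) FROM transactions WHERE amount < (SELECT MAX(amount) FROM transactions)

Result:
MAX(amount)
-----------
4411.51    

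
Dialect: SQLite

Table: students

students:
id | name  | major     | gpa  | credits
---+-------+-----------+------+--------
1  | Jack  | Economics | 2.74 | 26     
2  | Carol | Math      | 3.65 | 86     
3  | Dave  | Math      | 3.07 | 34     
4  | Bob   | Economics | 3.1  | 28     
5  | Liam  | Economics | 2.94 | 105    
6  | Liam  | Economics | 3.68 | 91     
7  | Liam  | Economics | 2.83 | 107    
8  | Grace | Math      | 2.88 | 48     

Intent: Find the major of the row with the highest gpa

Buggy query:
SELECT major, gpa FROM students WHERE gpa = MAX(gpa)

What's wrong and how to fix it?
Bug: WHERE is evaluated per row; an aggregate over the whole table isn't defined there

Fix: Wrap MAX in a scalar subquery so WHERE compares against a single value

Corrected query:
SELECT major, gpa FROM students WHERE gpa = (SELECT MAX(gpa) FROM students)

Result:
major     | gpa 
----------+-----
Economics | 3.68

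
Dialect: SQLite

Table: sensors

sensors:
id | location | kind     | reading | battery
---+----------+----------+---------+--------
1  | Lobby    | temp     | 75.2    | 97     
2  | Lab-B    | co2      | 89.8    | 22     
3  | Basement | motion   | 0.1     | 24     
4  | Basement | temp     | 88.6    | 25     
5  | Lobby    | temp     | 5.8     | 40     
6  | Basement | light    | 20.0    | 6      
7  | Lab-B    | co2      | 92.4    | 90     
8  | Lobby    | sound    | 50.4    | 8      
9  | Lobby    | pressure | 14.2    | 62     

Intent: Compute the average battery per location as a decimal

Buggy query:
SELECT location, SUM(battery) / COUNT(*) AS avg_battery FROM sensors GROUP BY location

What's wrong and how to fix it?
Bug: Both operands are integers, so '/' performs integer division and truncates

Fix: Cast one side to REAL so the division keeps the fractional part

Corrected query:
SELECT location, SUM(battery) * 1.0 / COUNT(*) AS avg_battery FROM sensors GROUP BY location

Result:
location | avg_battery
---------+------------
Basement | 18.333333  
Lab-B    | 56         
Lobby    | 51.75      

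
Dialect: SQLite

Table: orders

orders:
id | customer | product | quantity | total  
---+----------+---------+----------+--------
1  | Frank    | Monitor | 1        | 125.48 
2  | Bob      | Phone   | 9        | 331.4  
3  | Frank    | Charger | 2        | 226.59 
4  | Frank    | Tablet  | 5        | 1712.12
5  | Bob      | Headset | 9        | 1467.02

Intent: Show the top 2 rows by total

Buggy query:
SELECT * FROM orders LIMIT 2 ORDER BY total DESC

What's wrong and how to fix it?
Bug: LIMIT must come after ORDER BY

Fix: Swap the clauses: ORDER BY first, then LIMIT

Corrected query:
SELECT * FROM orders ORDER BY total DESC LIMIT 2

Result:
id | customer | product | quantity | total  
---+----------+---------+----------+--------
4  | Frank    | Tablet  | 5        | 1712.12
5  | Bob      | Headset | 9        | 1467.02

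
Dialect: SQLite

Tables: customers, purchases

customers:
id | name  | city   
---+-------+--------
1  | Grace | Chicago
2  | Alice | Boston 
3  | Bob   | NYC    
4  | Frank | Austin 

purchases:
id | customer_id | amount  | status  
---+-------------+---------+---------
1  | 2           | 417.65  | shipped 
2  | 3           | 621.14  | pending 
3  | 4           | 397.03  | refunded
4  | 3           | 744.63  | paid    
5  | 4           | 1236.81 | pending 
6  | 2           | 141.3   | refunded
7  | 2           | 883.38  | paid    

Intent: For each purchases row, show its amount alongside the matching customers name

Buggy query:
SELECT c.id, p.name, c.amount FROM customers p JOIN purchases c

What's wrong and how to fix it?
Bug: JOIN with no ON clause produces a cartesian product; every purchases row pairs with every customers row

Fix: Add ON c.customer_id = p.id to the JOIN

Corrected query:
SELECT c.id, p.name, c.amount FROM customers p JOIN purchases c ON c.customer_id = p.id

Result:
id | name  | amount 
---+-------+--------
1  | Alice | 417.65 
2  | Bob   | 621.14 
3  | Frank | 397.03 
4  | Bob   | 744.63 
5  | Frank | 1236.81
6  | Alice | 141.3  
7  | Alice | 883.38 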